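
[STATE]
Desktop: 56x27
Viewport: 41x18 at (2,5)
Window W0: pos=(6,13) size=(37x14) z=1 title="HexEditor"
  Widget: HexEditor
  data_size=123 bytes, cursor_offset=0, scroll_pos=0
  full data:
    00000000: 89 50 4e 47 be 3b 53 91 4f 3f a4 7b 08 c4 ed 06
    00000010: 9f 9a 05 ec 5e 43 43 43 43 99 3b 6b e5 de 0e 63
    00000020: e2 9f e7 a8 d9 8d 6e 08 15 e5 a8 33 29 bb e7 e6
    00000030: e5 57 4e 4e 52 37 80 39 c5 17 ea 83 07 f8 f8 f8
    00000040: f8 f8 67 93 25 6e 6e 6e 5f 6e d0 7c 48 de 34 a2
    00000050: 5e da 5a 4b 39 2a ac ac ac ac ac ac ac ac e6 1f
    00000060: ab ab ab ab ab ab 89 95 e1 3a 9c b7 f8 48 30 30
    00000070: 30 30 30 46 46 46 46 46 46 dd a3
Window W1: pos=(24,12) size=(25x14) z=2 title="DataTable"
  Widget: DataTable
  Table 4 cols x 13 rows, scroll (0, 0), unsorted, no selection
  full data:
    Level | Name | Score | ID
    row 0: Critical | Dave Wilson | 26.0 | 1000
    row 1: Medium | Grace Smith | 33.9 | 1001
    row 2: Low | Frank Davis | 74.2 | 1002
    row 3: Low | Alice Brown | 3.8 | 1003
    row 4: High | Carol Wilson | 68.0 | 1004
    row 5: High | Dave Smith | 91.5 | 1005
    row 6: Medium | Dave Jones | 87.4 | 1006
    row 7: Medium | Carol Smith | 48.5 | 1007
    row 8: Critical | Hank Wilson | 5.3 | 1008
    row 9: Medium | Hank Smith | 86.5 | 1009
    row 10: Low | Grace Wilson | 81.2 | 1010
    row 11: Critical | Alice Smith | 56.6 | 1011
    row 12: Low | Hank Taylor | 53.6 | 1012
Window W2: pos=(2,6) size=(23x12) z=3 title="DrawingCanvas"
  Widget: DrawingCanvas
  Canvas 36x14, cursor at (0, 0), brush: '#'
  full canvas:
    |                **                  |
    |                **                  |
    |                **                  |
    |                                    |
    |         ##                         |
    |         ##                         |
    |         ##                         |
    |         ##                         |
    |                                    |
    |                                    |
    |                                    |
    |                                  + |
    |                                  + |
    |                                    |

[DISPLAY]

                                         
┏━━━━━━━━━━━━━━━━━━━━━┓                  
┃ DrawingCanvas       ┃                  
┠─────────────────────┨                  
┃+               **   ┃                  
┃                **   ┃                  
┃                **   ┃                  
┃                     ┃━━━━━━━━━━━━━━━━━━
┃         ##          ┃ DataTable        
┃         ##          ┃──────────────────
┃         ##          ┃Level   │Name     
┃         ##          ┃────────┼─────────
┗━━━━━━━━━━━━━━━━━━━━━┛Critical│Dave Wils
    ┃00000020  e2 9f e┃Medium  │Grace Smi
    ┃00000030  e5 57 4┃Low     │Frank Dav
    ┃00000040  f8 f8 6┃Low     │Alice Bro
    ┃00000050  5e da 5┃High    │Carol Wil
    ┃00000060  ab ab a┃High    │Dave Smit


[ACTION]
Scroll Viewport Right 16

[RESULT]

                                         
━━━━━━━━━┓                               
as       ┃                               
─────────┨                               
    **   ┃                               
    **   ┃                               
    **   ┃                               
         ┃━━━━━━━━━━━━━━━━━━━━━━━┓       
         ┃ DataTable             ┃       
         ┃───────────────────────┨       
         ┃Level   │Name        │S┃       
         ┃────────┼────────────┼─┃       
━━━━━━━━━┛Critical│Dave Wilson │2┃       
  e2 9f e┃Medium  │Grace Smith │3┃       
  e5 57 4┃Low     │Frank Davis │7┃       
  f8 f8 6┃Low     │Alice Brown │3┃       
  5e da 5┃High    │Carol Wilson│6┃       
  ab ab a┃High    │Dave Smith  │9┃       


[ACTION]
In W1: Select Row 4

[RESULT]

                                         
━━━━━━━━━┓                               
as       ┃                               
─────────┨                               
    **   ┃                               
    **   ┃                               
    **   ┃                               
         ┃━━━━━━━━━━━━━━━━━━━━━━━┓       
         ┃ DataTable             ┃       
         ┃───────────────────────┨       
         ┃Level   │Name        │S┃       
         ┃────────┼────────────┼─┃       
━━━━━━━━━┛Critical│Dave Wilson │2┃       
  e2 9f e┃Medium  │Grace Smith │3┃       
  e5 57 4┃Low     │Frank Davis │7┃       
  f8 f8 6┃Low     │Alice Brown │3┃       
  5e da 5┃>igh    │Carol Wilson│6┃       
  ab ab a┃High    │Dave Smith  │9┃       


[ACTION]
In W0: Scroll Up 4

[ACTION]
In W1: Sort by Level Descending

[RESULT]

                                         
━━━━━━━━━┓                               
as       ┃                               
─────────┨                               
    **   ┃                               
    **   ┃                               
    **   ┃                               
         ┃━━━━━━━━━━━━━━━━━━━━━━━┓       
         ┃ DataTable             ┃       
         ┃───────────────────────┨       
         ┃Level  ▼│Name        │S┃       
         ┃────────┼────────────┼─┃       
━━━━━━━━━┛Medium  │Grace Smith │3┃       
  e2 9f e┃Medium  │Dave Jones  │8┃       
  e5 57 4┃Medium  │Carol Smith │4┃       
  f8 f8 6┃Medium  │Hank Smith  │8┃       
  5e da 5┃>ow     │Frank Davis │7┃       
  ab ab a┃Low     │Alice Brown │3┃       


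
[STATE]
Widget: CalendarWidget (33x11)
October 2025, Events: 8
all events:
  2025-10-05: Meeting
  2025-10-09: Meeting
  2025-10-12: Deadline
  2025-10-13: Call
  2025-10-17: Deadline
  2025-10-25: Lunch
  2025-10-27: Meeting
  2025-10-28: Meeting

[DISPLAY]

           October 2025          
Mo Tu We Th Fr Sa Su             
       1  2  3  4  5*            
 6  7  8  9* 10 11 12*           
13* 14 15 16 17* 18 19           
20 21 22 23 24 25* 26            
27* 28* 29 30 31                 
                                 
                                 
                                 
                                 


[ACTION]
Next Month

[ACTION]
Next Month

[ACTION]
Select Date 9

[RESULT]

          December 2025          
Mo Tu We Th Fr Sa Su             
 1  2  3  4  5  6  7             
 8 [ 9] 10 11 12 13 14           
15 16 17 18 19 20 21             
22 23 24 25 26 27 28             
29 30 31                         
                                 
                                 
                                 
                                 


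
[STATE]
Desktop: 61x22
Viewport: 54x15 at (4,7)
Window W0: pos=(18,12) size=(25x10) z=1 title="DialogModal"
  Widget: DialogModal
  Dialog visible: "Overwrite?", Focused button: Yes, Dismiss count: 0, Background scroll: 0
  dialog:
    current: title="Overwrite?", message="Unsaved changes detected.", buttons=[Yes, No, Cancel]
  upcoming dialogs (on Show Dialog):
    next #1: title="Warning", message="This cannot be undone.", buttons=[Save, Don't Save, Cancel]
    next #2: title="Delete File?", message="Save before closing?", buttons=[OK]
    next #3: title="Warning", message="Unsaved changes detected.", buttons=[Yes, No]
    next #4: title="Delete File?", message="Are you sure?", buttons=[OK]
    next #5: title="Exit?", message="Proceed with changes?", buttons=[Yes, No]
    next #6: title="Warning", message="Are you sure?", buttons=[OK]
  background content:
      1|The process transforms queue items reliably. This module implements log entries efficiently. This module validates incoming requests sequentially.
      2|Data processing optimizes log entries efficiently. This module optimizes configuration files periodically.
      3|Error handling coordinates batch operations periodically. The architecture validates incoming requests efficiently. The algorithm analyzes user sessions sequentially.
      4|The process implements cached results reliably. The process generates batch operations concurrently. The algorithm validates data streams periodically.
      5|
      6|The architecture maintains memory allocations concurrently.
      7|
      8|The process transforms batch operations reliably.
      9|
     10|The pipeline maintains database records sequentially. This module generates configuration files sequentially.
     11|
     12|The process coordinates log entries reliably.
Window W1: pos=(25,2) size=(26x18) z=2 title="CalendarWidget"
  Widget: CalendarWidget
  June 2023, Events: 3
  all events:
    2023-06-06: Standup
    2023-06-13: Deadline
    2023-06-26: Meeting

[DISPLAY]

                     ┃          1  2  3  4    ┃       
                     ┃ 5  6*  7  8  9 10 11   ┃       
                     ┃12 13* 14 15 16 17 18   ┃       
                     ┃19 20 21 22 23 24 25    ┃       
                     ┃26* 27 28 29 30         ┃       
              ┏━━━━━━┃                        ┃       
              ┃ Dialo┃                        ┃       
              ┠──────┃                        ┃       
              ┃Th┌───┃                        ┃       
              ┃Da│   ┃                        ┃       
              ┃Er│Uns┃                        ┃       
              ┃Th│[Ye┃                        ┃       
              ┃  └───┗━━━━━━━━━━━━━━━━━━━━━━━━┛       
              ┃The architecture mainta┃               
              ┗━━━━━━━━━━━━━━━━━━━━━━━┛               


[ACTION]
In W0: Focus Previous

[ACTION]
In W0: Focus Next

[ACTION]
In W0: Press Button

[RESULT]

                     ┃          1  2  3  4    ┃       
                     ┃ 5  6*  7  8  9 10 11   ┃       
                     ┃12 13* 14 15 16 17 18   ┃       
                     ┃19 20 21 22 23 24 25    ┃       
                     ┃26* 27 28 29 30         ┃       
              ┏━━━━━━┃                        ┃       
              ┃ Dialo┃                        ┃       
              ┠──────┃                        ┃       
              ┃The pr┃                        ┃       
              ┃Data p┃                        ┃       
              ┃Error ┃                        ┃       
              ┃The pr┃                        ┃       
              ┃      ┗━━━━━━━━━━━━━━━━━━━━━━━━┛       
              ┃The architecture mainta┃               
              ┗━━━━━━━━━━━━━━━━━━━━━━━┛               


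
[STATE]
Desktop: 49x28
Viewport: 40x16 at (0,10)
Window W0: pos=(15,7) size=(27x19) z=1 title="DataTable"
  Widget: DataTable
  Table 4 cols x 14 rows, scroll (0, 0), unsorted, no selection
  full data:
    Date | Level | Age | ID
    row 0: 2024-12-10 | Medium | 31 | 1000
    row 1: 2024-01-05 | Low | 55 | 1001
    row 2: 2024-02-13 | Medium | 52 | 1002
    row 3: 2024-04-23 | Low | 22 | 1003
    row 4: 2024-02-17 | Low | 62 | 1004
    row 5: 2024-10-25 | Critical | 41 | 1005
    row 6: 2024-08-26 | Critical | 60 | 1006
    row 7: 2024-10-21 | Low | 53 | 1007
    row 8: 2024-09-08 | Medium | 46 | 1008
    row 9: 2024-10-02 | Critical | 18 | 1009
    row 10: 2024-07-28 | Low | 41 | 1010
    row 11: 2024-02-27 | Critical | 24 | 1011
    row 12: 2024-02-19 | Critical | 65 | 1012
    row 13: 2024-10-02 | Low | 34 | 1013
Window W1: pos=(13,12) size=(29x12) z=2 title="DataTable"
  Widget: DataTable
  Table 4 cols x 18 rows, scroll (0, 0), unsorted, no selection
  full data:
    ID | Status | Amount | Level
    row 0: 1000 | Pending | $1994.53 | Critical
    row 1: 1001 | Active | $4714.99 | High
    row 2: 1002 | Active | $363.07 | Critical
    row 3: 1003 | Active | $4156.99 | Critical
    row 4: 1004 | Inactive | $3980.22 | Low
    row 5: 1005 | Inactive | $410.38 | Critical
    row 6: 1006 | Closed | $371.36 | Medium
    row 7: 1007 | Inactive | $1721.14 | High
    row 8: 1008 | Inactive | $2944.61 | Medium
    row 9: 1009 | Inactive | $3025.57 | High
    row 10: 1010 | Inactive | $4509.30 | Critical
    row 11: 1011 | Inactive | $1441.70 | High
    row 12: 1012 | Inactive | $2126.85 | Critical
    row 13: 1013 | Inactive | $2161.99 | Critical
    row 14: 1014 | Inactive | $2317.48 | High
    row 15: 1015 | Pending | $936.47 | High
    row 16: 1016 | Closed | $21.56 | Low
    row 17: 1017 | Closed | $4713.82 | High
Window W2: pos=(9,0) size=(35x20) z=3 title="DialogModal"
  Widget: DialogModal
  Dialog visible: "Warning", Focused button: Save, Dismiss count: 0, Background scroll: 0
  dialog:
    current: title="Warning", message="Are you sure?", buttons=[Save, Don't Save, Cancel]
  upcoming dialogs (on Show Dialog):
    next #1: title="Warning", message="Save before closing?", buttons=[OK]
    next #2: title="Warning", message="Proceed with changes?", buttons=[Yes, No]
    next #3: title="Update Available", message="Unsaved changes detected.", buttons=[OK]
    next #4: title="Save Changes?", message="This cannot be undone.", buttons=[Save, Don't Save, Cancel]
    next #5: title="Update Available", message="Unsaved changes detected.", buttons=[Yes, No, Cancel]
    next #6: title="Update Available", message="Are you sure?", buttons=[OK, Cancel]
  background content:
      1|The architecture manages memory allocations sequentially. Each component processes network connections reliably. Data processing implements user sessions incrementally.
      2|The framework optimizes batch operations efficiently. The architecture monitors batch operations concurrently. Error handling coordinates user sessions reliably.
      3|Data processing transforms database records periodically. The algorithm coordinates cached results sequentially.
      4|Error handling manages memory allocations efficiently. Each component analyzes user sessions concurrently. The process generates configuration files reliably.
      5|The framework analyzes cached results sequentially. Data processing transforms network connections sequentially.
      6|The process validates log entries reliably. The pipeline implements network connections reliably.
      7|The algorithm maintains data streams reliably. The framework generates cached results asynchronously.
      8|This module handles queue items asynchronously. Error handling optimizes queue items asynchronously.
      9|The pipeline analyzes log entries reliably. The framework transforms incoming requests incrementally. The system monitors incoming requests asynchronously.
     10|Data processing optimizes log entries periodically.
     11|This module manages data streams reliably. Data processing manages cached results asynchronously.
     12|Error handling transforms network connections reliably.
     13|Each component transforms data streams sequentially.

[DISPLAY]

         ┃Th│       Are you sure?       
         ┃Th│[Save]  Don't Save   Cancel
         ┃Da└───────────────────────────
         ┃This module manages data strea
         ┃Error handling transforms netw
         ┃Each component transforms data
         ┃                              
         ┃                              
         ┃                              
         ┗━━━━━━━━━━━━━━━━━━━━━━━━━━━━━━
             ┃1003│Active  │$4156.99│Cri
             ┃1004│Inactive│$3980.22│Low
             ┃1005│Inactive│$410.38 │Cri
             ┗━━━━━━━━━━━━━━━━━━━━━━━━━━
               ┃2024-02-19│Critical│65 │
               ┗━━━━━━━━━━━━━━━━━━━━━━━━


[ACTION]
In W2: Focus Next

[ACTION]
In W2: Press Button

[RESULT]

         ┃This module handles queue item
         ┃The pipeline analyzes log entr
         ┃Data processing optimizes log 
         ┃This module manages data strea
         ┃Error handling transforms netw
         ┃Each component transforms data
         ┃                              
         ┃                              
         ┃                              
         ┗━━━━━━━━━━━━━━━━━━━━━━━━━━━━━━
             ┃1003│Active  │$4156.99│Cri
             ┃1004│Inactive│$3980.22│Low
             ┃1005│Inactive│$410.38 │Cri
             ┗━━━━━━━━━━━━━━━━━━━━━━━━━━
               ┃2024-02-19│Critical│65 │
               ┗━━━━━━━━━━━━━━━━━━━━━━━━


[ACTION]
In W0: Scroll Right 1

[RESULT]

         ┃This module handles queue item
         ┃The pipeline analyzes log entr
         ┃Data processing optimizes log 
         ┃This module manages data strea
         ┃Error handling transforms netw
         ┃Each component transforms data
         ┃                              
         ┃                              
         ┃                              
         ┗━━━━━━━━━━━━━━━━━━━━━━━━━━━━━━
             ┃1003│Active  │$4156.99│Cri
             ┃1004│Inactive│$3980.22│Low
             ┃1005│Inactive│$410.38 │Cri
             ┗━━━━━━━━━━━━━━━━━━━━━━━━━━
               ┃024-02-19│Critical│65 │1
               ┗━━━━━━━━━━━━━━━━━━━━━━━━


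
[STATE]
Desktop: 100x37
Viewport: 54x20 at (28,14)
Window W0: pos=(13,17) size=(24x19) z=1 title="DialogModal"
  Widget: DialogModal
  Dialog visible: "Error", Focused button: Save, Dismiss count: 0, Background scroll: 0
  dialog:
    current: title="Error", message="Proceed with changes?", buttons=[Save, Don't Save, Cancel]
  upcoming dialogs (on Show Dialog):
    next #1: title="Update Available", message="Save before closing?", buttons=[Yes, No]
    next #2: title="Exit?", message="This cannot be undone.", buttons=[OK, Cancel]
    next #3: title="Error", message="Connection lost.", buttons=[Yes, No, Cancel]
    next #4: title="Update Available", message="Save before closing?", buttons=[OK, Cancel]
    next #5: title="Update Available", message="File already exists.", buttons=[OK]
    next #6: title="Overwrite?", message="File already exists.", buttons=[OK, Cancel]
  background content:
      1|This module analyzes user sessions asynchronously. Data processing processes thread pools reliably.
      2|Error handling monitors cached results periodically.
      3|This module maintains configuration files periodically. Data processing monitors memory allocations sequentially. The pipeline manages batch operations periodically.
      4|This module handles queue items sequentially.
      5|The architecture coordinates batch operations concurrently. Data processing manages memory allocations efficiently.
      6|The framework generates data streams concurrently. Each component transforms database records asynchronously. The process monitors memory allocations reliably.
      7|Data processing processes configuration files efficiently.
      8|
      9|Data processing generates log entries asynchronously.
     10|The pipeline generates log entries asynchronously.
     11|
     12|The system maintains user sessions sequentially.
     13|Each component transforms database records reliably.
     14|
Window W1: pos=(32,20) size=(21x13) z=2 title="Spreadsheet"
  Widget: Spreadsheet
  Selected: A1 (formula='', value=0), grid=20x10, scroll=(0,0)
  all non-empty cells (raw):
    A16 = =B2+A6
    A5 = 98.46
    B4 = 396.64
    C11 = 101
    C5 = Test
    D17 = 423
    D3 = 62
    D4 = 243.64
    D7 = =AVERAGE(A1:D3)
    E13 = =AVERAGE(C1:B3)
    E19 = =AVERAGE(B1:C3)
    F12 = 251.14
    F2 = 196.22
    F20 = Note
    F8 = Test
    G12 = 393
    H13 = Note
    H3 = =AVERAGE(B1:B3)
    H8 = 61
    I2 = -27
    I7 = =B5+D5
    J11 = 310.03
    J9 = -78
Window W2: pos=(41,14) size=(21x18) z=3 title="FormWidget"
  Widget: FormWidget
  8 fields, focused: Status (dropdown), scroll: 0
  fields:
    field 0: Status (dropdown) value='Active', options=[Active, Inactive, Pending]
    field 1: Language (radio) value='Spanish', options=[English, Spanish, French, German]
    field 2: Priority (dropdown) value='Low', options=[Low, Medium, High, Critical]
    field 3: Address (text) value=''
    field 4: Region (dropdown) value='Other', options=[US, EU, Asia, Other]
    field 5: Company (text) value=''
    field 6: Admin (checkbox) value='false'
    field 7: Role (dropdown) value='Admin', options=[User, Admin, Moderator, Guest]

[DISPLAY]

             ┏━━━━━━━━━━━━━━━━━━━┓                    
             ┃ FormWidget        ┃                    
             ┠───────────────────┨                    
━━━━━━━━┓    ┃> Status:     [Ac▼]┃                    
        ┃    ┃  Language:   ( ) E┃                    
────────┨    ┃  Priority:   [Lo▼]┃                    
alyz┏━━━━━━━━┃  Address:    [   ]┃                    
 mon┃ Spreads┃  Region:     [Ot▼]┃                    
inta┠────────┃  Company:    [   ]┃                    
ndle┃A1:     ┃  Admin:      [ ]  ┃                    
re c┃       A┃  Role:       [Ad▼]┃                    
────┃--------┃                   ┃                    
    ┃  1     ┃                   ┃                    
h ch┃  2     ┃                   ┃                    
't S┃  3     ┃                   ┃                    
────┃  4     ┃                   ┃                    
    ┃  5    9┃                   ┃                    
ntai┃  6     ┗━━━━━━━━━━━━━━━━━━━┛                    
 tra┗━━━━━━━━━━━━━━━━━━━┛                             
        ┃                                             


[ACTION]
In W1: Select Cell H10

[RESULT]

             ┏━━━━━━━━━━━━━━━━━━━┓                    
             ┃ FormWidget        ┃                    
             ┠───────────────────┨                    
━━━━━━━━┓    ┃> Status:     [Ac▼]┃                    
        ┃    ┃  Language:   ( ) E┃                    
────────┨    ┃  Priority:   [Lo▼]┃                    
alyz┏━━━━━━━━┃  Address:    [   ]┃                    
 mon┃ Spreads┃  Region:     [Ot▼]┃                    
inta┠────────┃  Company:    [   ]┃                    
ndle┃H10:    ┃  Admin:      [ ]  ┃                    
re c┃       A┃  Role:       [Ad▼]┃                    
────┃--------┃                   ┃                    
    ┃  1     ┃                   ┃                    
h ch┃  2     ┃                   ┃                    
't S┃  3     ┃                   ┃                    
────┃  4     ┃                   ┃                    
    ┃  5    9┃                   ┃                    
ntai┃  6     ┗━━━━━━━━━━━━━━━━━━━┛                    
 tra┗━━━━━━━━━━━━━━━━━━━┛                             
        ┃                                             


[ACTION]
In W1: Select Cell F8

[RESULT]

             ┏━━━━━━━━━━━━━━━━━━━┓                    
             ┃ FormWidget        ┃                    
             ┠───────────────────┨                    
━━━━━━━━┓    ┃> Status:     [Ac▼]┃                    
        ┃    ┃  Language:   ( ) E┃                    
────────┨    ┃  Priority:   [Lo▼]┃                    
alyz┏━━━━━━━━┃  Address:    [   ]┃                    
 mon┃ Spreads┃  Region:     [Ot▼]┃                    
inta┠────────┃  Company:    [   ]┃                    
ndle┃F8: Test┃  Admin:      [ ]  ┃                    
re c┃       A┃  Role:       [Ad▼]┃                    
────┃--------┃                   ┃                    
    ┃  1     ┃                   ┃                    
h ch┃  2     ┃                   ┃                    
't S┃  3     ┃                   ┃                    
────┃  4     ┃                   ┃                    
    ┃  5    9┃                   ┃                    
ntai┃  6     ┗━━━━━━━━━━━━━━━━━━━┛                    
 tra┗━━━━━━━━━━━━━━━━━━━┛                             
        ┃                                             


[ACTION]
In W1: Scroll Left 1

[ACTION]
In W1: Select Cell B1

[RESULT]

             ┏━━━━━━━━━━━━━━━━━━━┓                    
             ┃ FormWidget        ┃                    
             ┠───────────────────┨                    
━━━━━━━━┓    ┃> Status:     [Ac▼]┃                    
        ┃    ┃  Language:   ( ) E┃                    
────────┨    ┃  Priority:   [Lo▼]┃                    
alyz┏━━━━━━━━┃  Address:    [   ]┃                    
 mon┃ Spreads┃  Region:     [Ot▼]┃                    
inta┠────────┃  Company:    [   ]┃                    
ndle┃B1:     ┃  Admin:      [ ]  ┃                    
re c┃       A┃  Role:       [Ad▼]┃                    
────┃--------┃                   ┃                    
    ┃  1     ┃                   ┃                    
h ch┃  2     ┃                   ┃                    
't S┃  3     ┃                   ┃                    
────┃  4     ┃                   ┃                    
    ┃  5    9┃                   ┃                    
ntai┃  6     ┗━━━━━━━━━━━━━━━━━━━┛                    
 tra┗━━━━━━━━━━━━━━━━━━━┛                             
        ┃                                             


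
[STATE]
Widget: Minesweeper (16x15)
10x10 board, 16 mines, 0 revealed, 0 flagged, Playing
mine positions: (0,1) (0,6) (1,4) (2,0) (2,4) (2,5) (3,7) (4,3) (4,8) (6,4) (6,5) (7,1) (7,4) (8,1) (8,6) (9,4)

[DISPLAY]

■■■■■■■■■■      
■■■■■■■■■■      
■■■■■■■■■■      
■■■■■■■■■■      
■■■■■■■■■■      
■■■■■■■■■■      
■■■■■■■■■■      
■■■■■■■■■■      
■■■■■■■■■■      
■■■■■■■■■■      
                
                
                
                
                


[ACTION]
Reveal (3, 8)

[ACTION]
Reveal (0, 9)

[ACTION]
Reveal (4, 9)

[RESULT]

■■■■■■■1        
■■■■■■■1        
■■■■■■■11       
■■■■■■■■21      
■■■■■■■■■1      
■■■■■■■■■■      
■■■■■■■■■■      
■■■■■■■■■■      
■■■■■■■■■■      
■■■■■■■■■■      
                
                
                
                
                


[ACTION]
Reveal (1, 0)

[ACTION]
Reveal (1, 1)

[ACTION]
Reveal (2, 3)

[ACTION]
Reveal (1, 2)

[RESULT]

■■■■■■■1        
221■■■■1        
■■■2■■■11       
■■■■■■■■21      
■■■■■■■■■1      
■■■■■■■■■■      
■■■■■■■■■■      
■■■■■■■■■■      
■■■■■■■■■■      
■■■■■■■■■■      
                
                
                
                
                


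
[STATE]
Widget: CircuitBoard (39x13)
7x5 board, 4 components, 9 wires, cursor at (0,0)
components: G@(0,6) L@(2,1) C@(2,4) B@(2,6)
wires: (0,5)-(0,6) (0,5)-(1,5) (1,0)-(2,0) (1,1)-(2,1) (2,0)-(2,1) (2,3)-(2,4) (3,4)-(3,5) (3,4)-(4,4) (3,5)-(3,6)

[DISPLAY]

   0 1 2 3 4 5 6                       
0  [.]                  · ─ G          
                        │              
1   ·   ·               ·              
    │   │                              
2   · ─ L       · ─ C       B          
                                       
3                   · ─ · ─ ·          
                    │                  
4                   ·                  
Cursor: (0,0)                          
                                       
                                       


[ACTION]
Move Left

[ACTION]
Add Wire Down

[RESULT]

   0 1 2 3 4 5 6                       
0  [.]                  · ─ G          
    │                   │              
1   ·   ·               ·              
    │   │                              
2   · ─ L       · ─ C       B          
                                       
3                   · ─ · ─ ·          
                    │                  
4                   ·                  
Cursor: (0,0)                          
                                       
                                       


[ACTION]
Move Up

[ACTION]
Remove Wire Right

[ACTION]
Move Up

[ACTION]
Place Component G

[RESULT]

   0 1 2 3 4 5 6                       
0  [G]                  · ─ G          
    │                   │              
1   ·   ·               ·              
    │   │                              
2   · ─ L       · ─ C       B          
                                       
3                   · ─ · ─ ·          
                    │                  
4                   ·                  
Cursor: (0,0)                          
                                       
                                       


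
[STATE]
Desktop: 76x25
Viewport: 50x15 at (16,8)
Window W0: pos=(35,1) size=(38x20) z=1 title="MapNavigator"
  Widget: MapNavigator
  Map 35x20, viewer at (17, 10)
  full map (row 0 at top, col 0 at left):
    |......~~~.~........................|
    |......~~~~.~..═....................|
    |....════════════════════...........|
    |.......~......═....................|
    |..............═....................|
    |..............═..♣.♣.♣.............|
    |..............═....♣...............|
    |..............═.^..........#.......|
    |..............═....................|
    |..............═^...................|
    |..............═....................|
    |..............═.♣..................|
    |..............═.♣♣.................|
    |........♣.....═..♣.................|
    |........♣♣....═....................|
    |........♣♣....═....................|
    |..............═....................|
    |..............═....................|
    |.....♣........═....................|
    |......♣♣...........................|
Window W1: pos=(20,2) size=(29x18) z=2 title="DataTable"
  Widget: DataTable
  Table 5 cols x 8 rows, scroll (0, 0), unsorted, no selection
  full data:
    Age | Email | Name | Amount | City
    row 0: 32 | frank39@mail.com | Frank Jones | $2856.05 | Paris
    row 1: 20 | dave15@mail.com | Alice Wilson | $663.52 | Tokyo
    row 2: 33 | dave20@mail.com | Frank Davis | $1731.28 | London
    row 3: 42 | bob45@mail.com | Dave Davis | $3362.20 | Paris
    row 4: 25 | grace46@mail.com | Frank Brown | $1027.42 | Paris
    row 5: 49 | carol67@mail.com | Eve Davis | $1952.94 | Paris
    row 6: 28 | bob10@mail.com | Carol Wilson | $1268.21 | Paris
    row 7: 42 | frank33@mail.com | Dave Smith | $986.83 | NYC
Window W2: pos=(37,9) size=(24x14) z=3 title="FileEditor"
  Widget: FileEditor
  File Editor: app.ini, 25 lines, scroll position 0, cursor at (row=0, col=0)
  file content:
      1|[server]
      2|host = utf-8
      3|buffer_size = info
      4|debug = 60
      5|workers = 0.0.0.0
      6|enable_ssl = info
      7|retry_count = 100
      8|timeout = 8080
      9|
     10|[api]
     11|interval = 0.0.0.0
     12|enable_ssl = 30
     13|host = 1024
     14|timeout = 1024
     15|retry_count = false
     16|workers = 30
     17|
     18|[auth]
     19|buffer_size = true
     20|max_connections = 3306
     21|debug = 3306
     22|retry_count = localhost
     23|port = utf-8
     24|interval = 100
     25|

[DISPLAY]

    ┃20 │dave15@mail.com │Alice ┃..═....♣.........
    ┃33 │dave20@mail.┏━━━━━━━━━━━━━━━━━━━━━━┓...#.
    ┃42 │bob45@mail.c┃ FileEditor           ┃.....
    ┃25 │grace46@mail┠──────────────────────┨.....
    ┃49 │carol67@mail┃█server]             ▲┃.....
    ┃28 │bob10@mail.c┃host = utf-8         █┃.....
    ┃42 │frank33@mail┃buffer_size = info   ░┃.....
    ┃                ┃debug = 60           ░┃.....
    ┃                ┃workers = 0.0.0.0    ░┃.....
    ┃                ┃enable_ssl = info    ░┃.....
    ┃                ┃retry_count = 100    ░┃.....
    ┗━━━━━━━━━━━━━━━━┃timeout = 8080       ░┃.....
                   ┗━┃                     ░┃━━━━━
                     ┃[api]                ▼┃     
                     ┗━━━━━━━━━━━━━━━━━━━━━━┛     


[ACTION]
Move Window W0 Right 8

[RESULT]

    ┃20 │dave15@mail.com │Alice ┃.....═....♣......
    ┃33 │dave20@mail.┏━━━━━━━━━━━━━━━━━━━━━━┓.....
    ┃42 │bob45@mail.c┃ FileEditor           ┃.....
    ┃25 │grace46@mail┠──────────────────────┨.....
    ┃49 │carol67@mail┃█server]             ▲┃.....
    ┃28 │bob10@mail.c┃host = utf-8         █┃.....
    ┃42 │frank33@mail┃buffer_size = info   ░┃.....
    ┃                ┃debug = 60           ░┃.....
    ┃                ┃workers = 0.0.0.0    ░┃.....
    ┃                ┃enable_ssl = info    ░┃.....
    ┃                ┃retry_count = 100    ░┃.....
    ┗━━━━━━━━━━━━━━━━┃timeout = 8080       ░┃.....
                     ┃                     ░┃━━━━━
                     ┃[api]                ▼┃     
                     ┗━━━━━━━━━━━━━━━━━━━━━━┛     


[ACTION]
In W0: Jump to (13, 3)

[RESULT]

    ┃20 │dave15@mail.com │Alice ┃                 
    ┃33 │dave20@mail.┏━━━━━━━━━━━━━━━━━━━━━━┓.....
    ┃42 │bob45@mail.c┃ FileEditor           ┃.....
    ┃25 │grace46@mail┠──────────────────────┨═════
    ┃49 │carol67@mail┃█server]             ▲┃.....
    ┃28 │bob10@mail.c┃host = utf-8         █┃.....
    ┃42 │frank33@mail┃buffer_size = info   ░┃♣.♣.♣
    ┃                ┃debug = 60           ░┃..♣..
    ┃                ┃workers = 0.0.0.0    ░┃.....
    ┃                ┃enable_ssl = info    ░┃.....
    ┃                ┃retry_count = 100    ░┃.....
    ┗━━━━━━━━━━━━━━━━┃timeout = 8080       ░┃.....
                     ┃                     ░┃━━━━━
                     ┃[api]                ▼┃     
                     ┗━━━━━━━━━━━━━━━━━━━━━━┛     


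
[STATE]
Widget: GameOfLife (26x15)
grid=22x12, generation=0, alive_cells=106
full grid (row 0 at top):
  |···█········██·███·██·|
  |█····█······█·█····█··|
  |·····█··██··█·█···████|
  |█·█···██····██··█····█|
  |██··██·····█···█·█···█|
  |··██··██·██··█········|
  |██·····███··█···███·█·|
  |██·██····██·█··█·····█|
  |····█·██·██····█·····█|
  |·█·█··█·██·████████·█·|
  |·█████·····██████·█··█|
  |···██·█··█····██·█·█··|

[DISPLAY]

Gen: 0                    
···█········██·███·██·    
█····█······█·█····█··    
·····█··██··█·█···████    
█·█···██····██··█····█    
██··██·····█···█·█···█    
··██··██·██··█········    
██·····███··█···███·█·    
██·██····██·█··█·····█    
····█·██·██····█·····█    
·█·█··█·██·████████·█·    
·█████·····██████·█··█    
···██·█··█····██·█·█··    
                          
                          


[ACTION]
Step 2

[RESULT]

Gen: 2                    
···········██·█·█·███·    
·····················█    
····██··█·█········█·█    
██··█··············█··    
·█··············█··█··    
·█·······█····███·····    
█·······█·█·██··███···    
··█··············██·██    
····█···█·······██····    
·██······██·······█···    
······█··██······█··██    
·······██·············    
                          
                          


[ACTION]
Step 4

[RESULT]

Gen: 6                    
······················    
··················█···    
·██···············██··    
█···██··········██··█·    
█·██··········█··██···    
█········█···█····█···    
··█·····███·█··█·█····    
·······██·███····█·██·    
█·█···██···██···██·██·    
······██████······█···    
······█···██··········    
·······███············    
                          
                          


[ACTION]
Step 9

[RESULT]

Gen: 15                   
······················    
·······█··············    
·█····███········██···    
█·█······█·······██·██    
█·█····██·█······█···█    
·█········█········███    
········██············    
······················    
········█·············    
········█········█····    
·················█····    
·················█····    
                          
                          
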